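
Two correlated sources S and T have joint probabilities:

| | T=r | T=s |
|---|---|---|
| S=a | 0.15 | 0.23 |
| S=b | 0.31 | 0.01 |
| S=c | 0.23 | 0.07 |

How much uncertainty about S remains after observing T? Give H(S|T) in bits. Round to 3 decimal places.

Chain rule: H(S|T) = H(S,T) − H(T).
Marginals: p(S) = (0.3800, 0.3200, 0.3000), p(T) = (0.6900, 0.3100).
H(S,T) = 2.2447 bits; H(T) = 0.8932 bits.
H(S|T) = 2.2447 − 0.8932 = 1.351 bits.

1.351 bits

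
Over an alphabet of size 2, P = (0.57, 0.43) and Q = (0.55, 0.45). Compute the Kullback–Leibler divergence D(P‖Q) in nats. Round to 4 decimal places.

0.0008 nats

D(P‖Q) = Σ p·ln(p/q).
  0.57·ln(0.57/0.55) = 0.02036
  0.43·ln(0.43/0.45) = -0.01955
D(P‖Q) = 0.0008 nats.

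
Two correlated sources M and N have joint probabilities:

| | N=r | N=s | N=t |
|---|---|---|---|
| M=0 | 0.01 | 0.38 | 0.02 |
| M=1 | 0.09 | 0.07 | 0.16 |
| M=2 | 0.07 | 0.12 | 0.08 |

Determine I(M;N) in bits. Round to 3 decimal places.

0.324 bits

Marginals: p(M) = (0.4100, 0.3200, 0.2700), p(N) = (0.1700, 0.5700, 0.2600).
I(M;N) = Σ p(x,y)·log₂[p(x,y)/(p(x)p(y))].
  (0,r): 0.01·log₂(0.1435) = -0.0280
  (0,s): 0.38·log₂(1.6260) = 0.2665
  (0,t): 0.02·log₂(0.1876) = -0.0483
  (1,r): 0.09·log₂(1.6544) = 0.0654
  (1,s): 0.07·log₂(0.3838) = -0.0967
  (1,t): 0.16·log₂(1.9231) = 0.1509
  (2,r): 0.07·log₂(1.5251) = 0.0426
  (2,s): 0.12·log₂(0.7797) = -0.0431
  (2,t): 0.08·log₂(1.1396) = 0.0151
Sum = 0.324 bits.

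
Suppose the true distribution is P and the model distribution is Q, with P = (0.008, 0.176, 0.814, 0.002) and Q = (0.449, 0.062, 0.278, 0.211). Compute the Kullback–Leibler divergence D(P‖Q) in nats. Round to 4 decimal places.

1.0166 nats

D(P‖Q) = Σ p·ln(p/q).
  0.008·ln(0.008/0.449) = -0.03222
  0.176·ln(0.176/0.062) = 0.18363
  0.814·ln(0.814/0.278) = 0.87451
  0.002·ln(0.002/0.211) = -0.00932
D(P‖Q) = 1.0166 nats.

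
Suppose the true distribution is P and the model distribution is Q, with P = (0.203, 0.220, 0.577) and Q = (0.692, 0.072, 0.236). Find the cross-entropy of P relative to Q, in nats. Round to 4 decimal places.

1.4867 nats

H(P,Q) = −Σ p·ln q.
  −0.203·ln(0.692) = 0.07474
  −0.220·ln(0.072) = 0.57884
  −0.577·ln(0.236) = 0.83314
H(P,Q) = 1.4867 nats.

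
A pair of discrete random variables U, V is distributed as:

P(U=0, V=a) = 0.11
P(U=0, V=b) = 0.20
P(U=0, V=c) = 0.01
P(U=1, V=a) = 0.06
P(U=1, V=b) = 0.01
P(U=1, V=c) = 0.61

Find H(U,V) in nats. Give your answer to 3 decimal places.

1.127 nats

H(U,V) = −Σ p(x,y)·ln p(x,y) over all 6 cells.
  cell (0,a): −0.11·ln0.11 = 0.2428
  cell (0,b): −0.20·ln0.20 = 0.3219
  cell (0,c): −0.01·ln0.01 = 0.0461
  cell (1,a): −0.06·ln0.06 = 0.1688
  cell (1,b): −0.01·ln0.01 = 0.0461
  cell (1,c): −0.61·ln0.61 = 0.3015
Sum = 1.127 nats.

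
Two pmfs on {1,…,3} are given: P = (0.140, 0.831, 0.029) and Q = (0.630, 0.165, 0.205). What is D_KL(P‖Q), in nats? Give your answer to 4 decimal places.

1.0762 nats

D(P‖Q) = Σ p·ln(p/q).
  0.140·ln(0.140/0.630) = -0.21057
  0.831·ln(0.831/0.165) = 1.34346
  0.029·ln(0.029/0.205) = -0.05672
D(P‖Q) = 1.0762 nats.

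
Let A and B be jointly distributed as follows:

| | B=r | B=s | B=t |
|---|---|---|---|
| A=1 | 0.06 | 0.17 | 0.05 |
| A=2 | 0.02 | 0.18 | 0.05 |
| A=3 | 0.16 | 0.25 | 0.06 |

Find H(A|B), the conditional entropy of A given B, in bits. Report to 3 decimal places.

Chain rule: H(A|B) = H(A,B) − H(B).
Marginals: p(A) = (0.2800, 0.2500, 0.4700), p(B) = (0.2400, 0.6000, 0.1600).
H(A,B) = 2.8350 bits; H(B) = 1.3593 bits.
H(A|B) = 2.8350 − 1.3593 = 1.476 bits.

1.476 bits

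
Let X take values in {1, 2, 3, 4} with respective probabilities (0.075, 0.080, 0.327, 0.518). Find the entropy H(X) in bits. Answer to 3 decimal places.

1.591 bits

H(X) = −Σ p·log₂ p.
  −(0.075)·log₂(0.075) = 0.2803
  −(0.080)·log₂(0.080) = 0.2915
  −(0.327)·log₂(0.327) = 0.5273
  −(0.518)·log₂(0.518) = 0.4916
Sum: 0.2803 + 0.2915 + 0.5273 + 0.4916 = 1.591 bits.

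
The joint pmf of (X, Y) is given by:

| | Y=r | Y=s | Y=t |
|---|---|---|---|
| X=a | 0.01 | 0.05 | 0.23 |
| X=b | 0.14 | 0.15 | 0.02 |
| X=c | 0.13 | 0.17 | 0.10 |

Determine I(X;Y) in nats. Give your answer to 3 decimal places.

Marginals: p(X) = (0.2900, 0.3100, 0.4000), p(Y) = (0.2800, 0.3700, 0.3500).
I(X;Y) = H(X) + H(Y) − H(X,Y).
H(X) = 1.0886, H(Y) = 1.0917, H(X,Y) = 1.9686.
I(X;Y) = 1.0886 + 1.0917 − 1.9686 = 0.212 nats.

0.212 nats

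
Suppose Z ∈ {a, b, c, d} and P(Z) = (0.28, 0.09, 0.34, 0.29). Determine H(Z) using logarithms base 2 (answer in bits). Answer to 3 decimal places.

H(Z) = −Σ p·log₂ p.
  −(0.28)·log₂(0.28) = 0.5142
  −(0.09)·log₂(0.09) = 0.3127
  −(0.34)·log₂(0.34) = 0.5292
  −(0.29)·log₂(0.29) = 0.5179
Sum: 0.5142 + 0.3127 + 0.5292 + 0.5179 = 1.874 bits.

1.874 bits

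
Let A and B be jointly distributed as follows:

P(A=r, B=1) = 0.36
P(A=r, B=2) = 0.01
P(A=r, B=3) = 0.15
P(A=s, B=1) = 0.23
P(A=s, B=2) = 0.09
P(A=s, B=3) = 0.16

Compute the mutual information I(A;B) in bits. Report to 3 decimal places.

0.073 bits

Marginals: p(A) = (0.5200, 0.4800), p(B) = (0.5900, 0.1000, 0.3100).
I(A;B) = H(A) + H(B) − H(A,B).
H(A) = 0.9988, H(B) = 1.3051, H(A,B) = 2.2309.
I(A;B) = 0.9988 + 1.3051 − 2.2309 = 0.073 bits.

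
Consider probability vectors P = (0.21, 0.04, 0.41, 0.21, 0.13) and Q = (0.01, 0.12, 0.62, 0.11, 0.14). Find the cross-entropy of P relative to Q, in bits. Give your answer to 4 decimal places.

2.8378 bits

H(P,Q) = −Σ p·log₂ q.
  −0.21·log₂(0.01) = 1.39521
  −0.04·log₂(0.12) = 0.12236
  −0.41·log₂(0.62) = 0.28276
  −0.21·log₂(0.11) = 0.66873
  −0.13·log₂(0.14) = 0.36875
H(P,Q) = 2.8378 bits.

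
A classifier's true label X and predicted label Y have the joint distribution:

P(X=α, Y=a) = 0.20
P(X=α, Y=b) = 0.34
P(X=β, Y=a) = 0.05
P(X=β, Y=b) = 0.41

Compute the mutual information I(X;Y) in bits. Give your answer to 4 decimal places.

Marginals: p(X) = (0.5400, 0.4600), p(Y) = (0.2500, 0.7500).
I(X;Y) = Σ p(x,y)·log₂[p(x,y)/(p(x)p(y))].
  (α,a): 0.20·log₂(1.4815) = 0.11341
  (α,b): 0.34·log₂(0.8395) = -0.08581
  (β,a): 0.05·log₂(0.4348) = -0.06008
  (β,b): 0.41·log₂(1.1884) = 0.10210
Sum = 0.0696 bits.

0.0696 bits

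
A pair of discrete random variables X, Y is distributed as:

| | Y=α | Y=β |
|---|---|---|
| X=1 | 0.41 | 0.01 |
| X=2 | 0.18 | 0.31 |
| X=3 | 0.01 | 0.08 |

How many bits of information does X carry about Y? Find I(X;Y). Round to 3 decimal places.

0.393 bits

Marginals: p(X) = (0.4200, 0.4900, 0.0900), p(Y) = (0.6000, 0.4000).
I(X;Y) = Σ p(x,y)·log₂[p(x,y)/(p(x)p(y))].
  (1,α): 0.41·log₂(1.6270) = 0.2879
  (1,β): 0.01·log₂(0.0595) = -0.0407
  (2,α): 0.18·log₂(0.6122) = -0.1274
  (2,β): 0.31·log₂(1.5816) = 0.2050
  (3,α): 0.01·log₂(0.1852) = -0.0243
  (3,β): 0.08·log₂(2.2222) = 0.0922
Sum = 0.393 bits.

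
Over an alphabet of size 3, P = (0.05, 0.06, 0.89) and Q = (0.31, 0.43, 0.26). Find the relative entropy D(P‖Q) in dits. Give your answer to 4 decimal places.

D(P‖Q) = Σ p·log₁₀(p/q).
  0.05·log₁₀(0.05/0.31) = -0.03962
  0.06·log₁₀(0.06/0.43) = -0.05132
  0.89·log₁₀(0.89/0.26) = 0.47563
D(P‖Q) = 0.3847 dits.

0.3847 dits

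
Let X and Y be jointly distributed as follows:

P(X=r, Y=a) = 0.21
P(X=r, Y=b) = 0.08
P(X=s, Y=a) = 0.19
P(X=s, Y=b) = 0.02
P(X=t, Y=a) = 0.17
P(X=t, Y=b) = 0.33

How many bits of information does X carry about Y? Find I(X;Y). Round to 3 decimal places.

0.182 bits

Marginals: p(X) = (0.2900, 0.2100, 0.5000), p(Y) = (0.5700, 0.4300).
I(X;Y) = Σ p(x,y)·log₂[p(x,y)/(p(x)p(y))].
  (r,a): 0.21·log₂(1.2704) = 0.0725
  (r,b): 0.08·log₂(0.6415) = -0.0512
  (s,a): 0.19·log₂(1.5873) = 0.1266
  (s,b): 0.02·log₂(0.2215) = -0.0435
  (t,a): 0.17·log₂(0.5965) = -0.1267
  (t,b): 0.33·log₂(1.5349) = 0.2040
Sum = 0.182 bits.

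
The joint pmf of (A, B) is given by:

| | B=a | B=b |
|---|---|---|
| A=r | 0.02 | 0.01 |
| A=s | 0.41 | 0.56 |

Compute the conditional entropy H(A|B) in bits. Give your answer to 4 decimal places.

0.1893 bits

Marginals: p(A) = (0.0300, 0.9700), p(B) = (0.4300, 0.5700).
H(A|B) = Σ p(B) · H(A|B=·).
  B=a: p=0.4300, H(A|B=a) = 0.2714
  B=b: p=0.5700, H(A|B=b) = 0.1274
Weighted sum = 0.1893 bits.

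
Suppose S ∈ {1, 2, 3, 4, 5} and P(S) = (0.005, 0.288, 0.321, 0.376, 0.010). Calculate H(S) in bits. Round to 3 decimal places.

H(S) = −Σ p·log₂ p.
  −(0.005)·log₂(0.005) = 0.0382
  −(0.288)·log₂(0.288) = 0.5172
  −(0.321)·log₂(0.321) = 0.5262
  −(0.376)·log₂(0.376) = 0.5306
  −(0.010)·log₂(0.010) = 0.0664
Sum: 0.0382 + 0.5172 + 0.5262 + 0.5306 + 0.0664 = 1.679 bits.

1.679 bits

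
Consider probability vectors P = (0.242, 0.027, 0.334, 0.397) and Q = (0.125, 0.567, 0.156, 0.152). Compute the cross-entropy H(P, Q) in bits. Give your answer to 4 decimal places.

2.7223 bits

H(P,Q) = −Σ p·log₂ q.
  −0.242·log₂(0.125) = 0.72600
  −0.027·log₂(0.567) = 0.02210
  −0.334·log₂(0.156) = 0.89525
  −0.397·log₂(0.152) = 1.07899
H(P,Q) = 2.7223 bits.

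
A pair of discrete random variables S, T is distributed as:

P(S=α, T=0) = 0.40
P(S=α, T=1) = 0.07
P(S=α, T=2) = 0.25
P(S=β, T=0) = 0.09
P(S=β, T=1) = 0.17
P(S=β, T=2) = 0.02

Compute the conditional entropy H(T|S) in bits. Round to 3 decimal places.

Chain rule: H(T|S) = H(S,T) − H(S).
Marginals: p(S) = (0.7200, 0.2800), p(T) = (0.4900, 0.2400, 0.2700).
H(S,T) = 2.1574 bits; H(S) = 0.8555 bits.
H(T|S) = 2.1574 − 0.8555 = 1.302 bits.

1.302 bits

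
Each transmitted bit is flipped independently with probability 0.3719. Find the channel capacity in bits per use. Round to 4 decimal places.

0.0479 bits

Binary symmetric channel: C = 1 − h₂(ε) where h₂ is the binary entropy function.
h₂(0.3719) = −0.3719·log₂0.3719 − 0.6281·log₂0.6281 = 0.9521.
C = 1 − 0.9521 = 0.0479 bits per channel use.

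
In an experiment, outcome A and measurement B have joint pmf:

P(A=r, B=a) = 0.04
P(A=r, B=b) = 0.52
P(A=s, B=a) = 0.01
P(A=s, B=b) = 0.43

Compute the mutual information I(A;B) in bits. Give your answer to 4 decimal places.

Marginals: p(A) = (0.5600, 0.4400), p(B) = (0.0500, 0.9500).
I(A;B) = H(A) + H(B) − H(A,B).
H(A) = 0.9896, H(B) = 0.2864, H(A,B) = 1.2663.
I(A;B) = 0.9896 + 0.2864 − 1.2663 = 0.0097 bits.

0.0097 bits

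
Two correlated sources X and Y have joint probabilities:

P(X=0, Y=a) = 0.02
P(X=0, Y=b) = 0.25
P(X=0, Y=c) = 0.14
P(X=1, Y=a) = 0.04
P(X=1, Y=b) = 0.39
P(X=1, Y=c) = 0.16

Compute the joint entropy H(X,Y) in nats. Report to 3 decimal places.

1.489 nats

H(X,Y) = −Σ p(x,y)·ln p(x,y) over all 6 cells.
  cell (0,a): −0.02·ln0.02 = 0.0782
  cell (0,b): −0.25·ln0.25 = 0.3466
  cell (0,c): −0.14·ln0.14 = 0.2753
  cell (1,a): −0.04·ln0.04 = 0.1288
  cell (1,b): −0.39·ln0.39 = 0.3672
  cell (1,c): −0.16·ln0.16 = 0.2932
Sum = 1.489 nats.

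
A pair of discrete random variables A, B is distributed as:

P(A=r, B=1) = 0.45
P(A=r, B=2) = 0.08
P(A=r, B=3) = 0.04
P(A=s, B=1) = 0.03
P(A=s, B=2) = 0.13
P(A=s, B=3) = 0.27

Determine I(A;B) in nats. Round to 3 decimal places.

Marginals: p(A) = (0.5700, 0.4300), p(B) = (0.4800, 0.2100, 0.3100).
I(A;B) = Σ p(x,y)·ln[p(x,y)/(p(x)p(y))].
  (r,1): 0.45·ln(1.6447) = 0.2239
  (r,2): 0.08·ln(0.6683) = -0.0322
  (r,3): 0.04·ln(0.2264) = -0.0594
  (s,1): 0.03·ln(0.1453) = -0.0579
  (s,2): 0.13·ln(1.4396) = 0.0474
  (s,3): 0.27·ln(2.0255) = 0.1906
Sum = 0.312 nats.

0.312 nats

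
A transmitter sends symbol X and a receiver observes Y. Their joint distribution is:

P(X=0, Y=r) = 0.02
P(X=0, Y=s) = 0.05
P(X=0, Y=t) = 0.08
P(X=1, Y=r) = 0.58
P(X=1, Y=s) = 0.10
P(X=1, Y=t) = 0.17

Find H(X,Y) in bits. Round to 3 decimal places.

1.843 bits

H(X,Y) = −Σ p(x,y)·log₂ p(x,y) over all 6 cells.
  cell (0,r): −0.02·log₂0.02 = 0.1129
  cell (0,s): −0.05·log₂0.05 = 0.2161
  cell (0,t): −0.08·log₂0.08 = 0.2915
  cell (1,r): −0.58·log₂0.58 = 0.4558
  cell (1,s): −0.10·log₂0.10 = 0.3322
  cell (1,t): −0.17·log₂0.17 = 0.4346
Sum = 1.843 bits.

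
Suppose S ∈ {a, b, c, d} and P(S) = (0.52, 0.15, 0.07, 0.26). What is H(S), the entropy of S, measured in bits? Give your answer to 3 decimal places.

1.675 bits

H(S) = −Σ p·log₂ p.
  −(0.52)·log₂(0.52) = 0.4906
  −(0.15)·log₂(0.15) = 0.4105
  −(0.07)·log₂(0.07) = 0.2686
  −(0.26)·log₂(0.26) = 0.5053
Sum: 0.4906 + 0.4105 + 0.2686 + 0.5053 = 1.675 bits.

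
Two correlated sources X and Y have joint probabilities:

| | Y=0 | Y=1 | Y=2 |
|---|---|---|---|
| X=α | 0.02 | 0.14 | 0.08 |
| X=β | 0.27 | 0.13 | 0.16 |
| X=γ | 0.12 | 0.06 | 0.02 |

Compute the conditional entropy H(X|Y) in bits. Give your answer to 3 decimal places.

Marginals: p(X) = (0.2400, 0.5600, 0.2000), p(Y) = (0.4100, 0.3300, 0.2600).
H(X|Y) = Σ p(Y) · H(X|Y=·).
  Y=0: p=0.4100, H(X|Y=0) = 1.1282
  Y=1: p=0.3300, H(X|Y=1) = 1.5014
  Y=2: p=0.2600, H(X|Y=2) = 1.2389
Weighted sum = 1.280 bits.

1.280 bits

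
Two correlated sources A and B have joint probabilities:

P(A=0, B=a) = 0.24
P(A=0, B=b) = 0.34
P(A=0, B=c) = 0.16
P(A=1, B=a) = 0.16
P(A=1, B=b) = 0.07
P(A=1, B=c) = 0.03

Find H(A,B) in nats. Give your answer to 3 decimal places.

1.587 nats

H(A,B) = −Σ p(x,y)·ln p(x,y) over all 6 cells.
  cell (0,a): −0.24·ln0.24 = 0.3425
  cell (0,b): −0.34·ln0.34 = 0.3668
  cell (0,c): −0.16·ln0.16 = 0.2932
  cell (1,a): −0.16·ln0.16 = 0.2932
  cell (1,b): −0.07·ln0.07 = 0.1861
  cell (1,c): −0.03·ln0.03 = 0.1052
Sum = 1.587 nats.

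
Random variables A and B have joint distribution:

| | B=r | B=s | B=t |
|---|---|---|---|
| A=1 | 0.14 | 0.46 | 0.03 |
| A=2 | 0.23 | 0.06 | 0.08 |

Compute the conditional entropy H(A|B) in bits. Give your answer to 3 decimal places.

Marginals: p(A) = (0.6300, 0.3700), p(B) = (0.3700, 0.5200, 0.1100).
H(A|B) = Σ p(B) · H(A|B=·).
  B=r: p=0.3700, H(A|B=r) = 0.9569
  B=s: p=0.5200, H(A|B=s) = 0.5159
  B=t: p=0.1100, H(A|B=t) = 0.8454
Weighted sum = 0.715 bits.

0.715 bits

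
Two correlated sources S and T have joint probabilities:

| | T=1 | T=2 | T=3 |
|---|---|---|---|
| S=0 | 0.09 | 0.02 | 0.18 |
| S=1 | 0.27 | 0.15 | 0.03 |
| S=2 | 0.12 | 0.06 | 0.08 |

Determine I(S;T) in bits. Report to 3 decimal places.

Marginals: p(S) = (0.2900, 0.4500, 0.2600), p(T) = (0.4800, 0.2300, 0.2900).
I(S;T) = Σ p(x,y)·log₂[p(x,y)/(p(x)p(y))].
  (0,1): 0.09·log₂(0.6466) = -0.0566
  (0,2): 0.02·log₂(0.2999) = -0.0348
  (0,3): 0.18·log₂(2.1403) = 0.1976
  (1,1): 0.27·log₂(1.2500) = 0.0869
  (1,2): 0.15·log₂(1.4493) = 0.0803
  (1,3): 0.03·log₂(0.2299) = -0.0636
  (2,1): 0.12·log₂(0.9615) = -0.0068
  (2,2): 0.06·log₂(1.0033) = 0.0003
  (2,3): 0.08·log₂(1.0610) = 0.0068
Sum = 0.210 bits.

0.210 bits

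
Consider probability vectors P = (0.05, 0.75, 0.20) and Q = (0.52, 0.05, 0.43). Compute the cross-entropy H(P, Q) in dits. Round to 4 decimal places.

H(P,Q) = −Σ p·log₁₀ q.
  −0.05·log₁₀(0.52) = 0.01420
  −0.75·log₁₀(0.05) = 0.97577
  −0.20·log₁₀(0.43) = 0.07331
H(P,Q) = 1.0633 dits.

1.0633 dits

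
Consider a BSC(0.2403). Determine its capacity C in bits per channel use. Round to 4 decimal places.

Binary symmetric channel: C = 1 − h₂(ε) where h₂ is the binary entropy function.
h₂(0.2403) = −0.2403·log₂0.2403 − 0.7597·log₂0.7597 = 0.7955.
C = 1 − 0.7955 = 0.2045 bits per channel use.

0.2045 bits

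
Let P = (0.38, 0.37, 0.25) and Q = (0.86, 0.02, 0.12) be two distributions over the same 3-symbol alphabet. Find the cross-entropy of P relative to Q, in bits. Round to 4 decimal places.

2.9356 bits

H(P,Q) = −Σ p·log₂ q.
  −0.38·log₂(0.86) = 0.08268
  −0.37·log₂(0.02) = 2.08823
  −0.25·log₂(0.12) = 0.76472
H(P,Q) = 2.9356 bits.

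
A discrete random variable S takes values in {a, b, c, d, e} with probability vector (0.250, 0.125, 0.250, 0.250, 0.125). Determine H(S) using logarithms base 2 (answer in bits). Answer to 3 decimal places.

H(S) = −Σ p·log₂ p.
  −(0.250)·log₂(0.250) = 0.5000
  −(0.125)·log₂(0.125) = 0.3750
  −(0.250)·log₂(0.250) = 0.5000
  −(0.250)·log₂(0.250) = 0.5000
  −(0.125)·log₂(0.125) = 0.3750
Sum: 0.5000 + 0.3750 + 0.5000 + 0.5000 + 0.3750 = 2.250 bits.

2.250 bits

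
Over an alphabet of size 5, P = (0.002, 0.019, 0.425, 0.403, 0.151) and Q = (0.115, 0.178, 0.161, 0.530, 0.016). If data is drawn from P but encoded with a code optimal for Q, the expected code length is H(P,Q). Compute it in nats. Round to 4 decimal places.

H(P,Q) = −Σ p·ln q.
  −0.002·ln(0.115) = 0.00433
  −0.019·ln(0.178) = 0.03279
  −0.425·ln(0.161) = 0.77620
  −0.403·ln(0.530) = 0.25586
  −0.151·ln(0.016) = 0.62441
H(P,Q) = 1.6936 nats.

1.6936 nats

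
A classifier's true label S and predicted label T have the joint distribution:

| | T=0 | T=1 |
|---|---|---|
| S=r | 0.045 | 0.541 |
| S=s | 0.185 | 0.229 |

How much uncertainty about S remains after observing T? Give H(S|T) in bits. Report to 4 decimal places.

Chain rule: H(S|T) = H(S,T) − H(T).
Marginals: p(S) = (0.5860, 0.4140), p(T) = (0.2300, 0.7700).
H(S,T) = 1.6182 bits; H(T) = 0.7780 bits.
H(S|T) = 1.6182 − 0.7780 = 0.8402 bits.

0.8402 bits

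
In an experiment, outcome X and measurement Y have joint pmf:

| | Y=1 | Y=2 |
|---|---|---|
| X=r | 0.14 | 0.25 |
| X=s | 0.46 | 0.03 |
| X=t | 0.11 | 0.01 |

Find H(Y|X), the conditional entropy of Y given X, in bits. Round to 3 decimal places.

Chain rule: H(Y|X) = H(X,Y) − H(X).
Marginals: p(X) = (0.3900, 0.4900, 0.1200), p(Y) = (0.7100, 0.2900).
H(X,Y) = 1.9809 bits; H(X) = 1.4011 bits.
H(Y|X) = 1.9809 − 1.4011 = 0.580 bits.

0.580 bits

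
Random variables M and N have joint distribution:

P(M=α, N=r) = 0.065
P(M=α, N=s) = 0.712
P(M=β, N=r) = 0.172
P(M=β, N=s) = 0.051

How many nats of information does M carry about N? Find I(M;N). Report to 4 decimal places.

Marginals: p(M) = (0.7770, 0.2230), p(N) = (0.2370, 0.7630).
I(M;N) = H(M) + H(N) − H(M,N).
H(M) = 0.5307, H(N) = 0.5476, H(M,N) = 0.8741.
I(M;N) = 0.5307 + 0.5476 − 0.8741 = 0.2042 nats.

0.2042 nats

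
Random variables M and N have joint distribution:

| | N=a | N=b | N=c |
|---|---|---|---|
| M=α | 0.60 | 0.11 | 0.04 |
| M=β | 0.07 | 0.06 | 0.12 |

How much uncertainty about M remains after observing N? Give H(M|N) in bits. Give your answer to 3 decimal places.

0.613 bits

Chain rule: H(M|N) = H(M,N) − H(N).
Marginals: p(M) = (0.7500, 0.2500), p(N) = (0.6700, 0.1700, 0.1600).
H(M,N) = 1.8574 bits; H(N) = 1.2447 bits.
H(M|N) = 1.8574 − 1.2447 = 0.613 bits.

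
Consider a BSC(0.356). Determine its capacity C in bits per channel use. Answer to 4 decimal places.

Binary symmetric channel: C = 1 − h₂(ε) where h₂ is the binary entropy function.
h₂(0.356) = −0.356·log₂0.356 − 0.644·log₂0.644 = 0.9393.
C = 1 − 0.9393 = 0.0607 bits per channel use.

0.0607 bits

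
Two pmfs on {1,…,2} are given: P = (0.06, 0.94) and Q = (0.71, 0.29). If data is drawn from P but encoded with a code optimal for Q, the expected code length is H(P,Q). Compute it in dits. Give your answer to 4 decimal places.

0.5143 dits

H(P,Q) = −Σ p·log₁₀ q.
  −0.06·log₁₀(0.71) = 0.00892
  −0.94·log₁₀(0.29) = 0.50535
H(P,Q) = 0.5143 dits.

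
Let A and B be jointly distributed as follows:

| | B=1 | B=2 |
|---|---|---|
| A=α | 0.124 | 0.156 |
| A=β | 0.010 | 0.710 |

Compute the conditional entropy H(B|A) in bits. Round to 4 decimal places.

0.3534 bits

Marginals: p(A) = (0.2800, 0.7200), p(B) = (0.1340, 0.8660).
H(B|A) = Σ p(A) · H(B|A=·).
  A=α: p=0.2800, H(B|A=α) = 0.9906
  A=β: p=0.7200, H(B|A=β) = 0.1056
Weighted sum = 0.3534 bits.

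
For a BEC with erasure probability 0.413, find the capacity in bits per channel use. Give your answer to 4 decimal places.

Binary erasure channel: capacity C = 1 − ε.
C = 1 − 0.413 = 0.5870 bits per channel use.

0.5870 bits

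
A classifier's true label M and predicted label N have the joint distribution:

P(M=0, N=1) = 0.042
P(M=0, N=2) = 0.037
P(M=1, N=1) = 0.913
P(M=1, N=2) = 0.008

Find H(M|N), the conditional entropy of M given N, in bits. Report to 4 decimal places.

Chain rule: H(M|N) = H(M,N) − H(N).
Marginals: p(M) = (0.0790, 0.9210), p(N) = (0.9550, 0.0450).
H(M,N) = 0.5437 bits; H(N) = 0.2648 bits.
H(M|N) = 0.5437 − 0.2648 = 0.2789 bits.

0.2789 bits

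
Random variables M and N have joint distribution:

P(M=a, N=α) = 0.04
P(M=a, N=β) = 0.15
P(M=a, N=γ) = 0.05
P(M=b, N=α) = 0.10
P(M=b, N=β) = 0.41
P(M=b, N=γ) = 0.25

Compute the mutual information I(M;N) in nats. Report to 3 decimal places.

Marginals: p(M) = (0.2400, 0.7600), p(N) = (0.1400, 0.5600, 0.3000).
I(M;N) = Σ p(x,y)·ln[p(x,y)/(p(x)p(y))].
  (a,α): 0.04·ln(1.1905) = 0.0070
  (a,β): 0.15·ln(1.1161) = 0.0165
  (a,γ): 0.05·ln(0.6944) = -0.0182
  (b,α): 0.10·ln(0.9398) = -0.0062
  (b,β): 0.41·ln(0.9633) = -0.0153
  (b,γ): 0.25·ln(1.0965) = 0.0230
Sum = 0.007 nats.

0.007 nats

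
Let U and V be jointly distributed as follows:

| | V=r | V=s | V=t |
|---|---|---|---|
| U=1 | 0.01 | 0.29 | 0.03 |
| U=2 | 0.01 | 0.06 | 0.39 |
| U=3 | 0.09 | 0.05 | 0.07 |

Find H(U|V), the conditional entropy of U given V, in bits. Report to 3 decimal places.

0.990 bits

Marginals: p(U) = (0.3300, 0.4600, 0.2100), p(V) = (0.1100, 0.4000, 0.4900).
H(U|V) = Σ p(V) · H(U|V=·).
  V=r: p=0.1100, H(U|V=r) = 0.8659
  V=s: p=0.4000, H(U|V=s) = 1.1219
  V=t: p=0.4900, H(U|V=t) = 0.9099
Weighted sum = 0.990 bits.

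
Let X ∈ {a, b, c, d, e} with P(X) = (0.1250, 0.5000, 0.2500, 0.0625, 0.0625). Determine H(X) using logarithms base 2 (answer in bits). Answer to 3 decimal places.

1.875 bits

H(X) = −Σ p·log₂ p.
  −(0.1250)·log₂(0.1250) = 0.3750
  −(0.5000)·log₂(0.5000) = 0.5000
  −(0.2500)·log₂(0.2500) = 0.5000
  −(0.0625)·log₂(0.0625) = 0.2500
  −(0.0625)·log₂(0.0625) = 0.2500
Sum: 0.3750 + 0.5000 + 0.5000 + 0.2500 + 0.2500 = 1.875 bits.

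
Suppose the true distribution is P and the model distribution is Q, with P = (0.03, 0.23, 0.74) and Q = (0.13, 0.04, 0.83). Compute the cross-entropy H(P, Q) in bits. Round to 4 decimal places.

1.3553 bits

H(P,Q) = −Σ p·log₂ q.
  −0.03·log₂(0.13) = 0.08830
  −0.23·log₂(0.04) = 1.06809
  −0.74·log₂(0.83) = 0.19892
H(P,Q) = 1.3553 bits.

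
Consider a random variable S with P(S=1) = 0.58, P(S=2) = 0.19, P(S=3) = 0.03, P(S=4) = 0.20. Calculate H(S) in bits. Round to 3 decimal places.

H(S) = −Σ p·log₂ p.
  −(0.58)·log₂(0.58) = 0.4558
  −(0.19)·log₂(0.19) = 0.4552
  −(0.03)·log₂(0.03) = 0.1518
  −(0.20)·log₂(0.20) = 0.4644
Sum: 0.4558 + 0.4552 + 0.1518 + 0.4644 = 1.527 bits.

1.527 bits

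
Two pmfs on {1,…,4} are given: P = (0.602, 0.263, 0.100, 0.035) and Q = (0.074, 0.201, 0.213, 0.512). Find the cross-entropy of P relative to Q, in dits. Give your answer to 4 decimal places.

0.9413 dits

H(P,Q) = −Σ p·log₁₀ q.
  −0.602·log₁₀(0.074) = 0.68072
  −0.263·log₁₀(0.201) = 0.18326
  −0.100·log₁₀(0.213) = 0.06716
  −0.035·log₁₀(0.512) = 0.01018
H(P,Q) = 0.9413 dits.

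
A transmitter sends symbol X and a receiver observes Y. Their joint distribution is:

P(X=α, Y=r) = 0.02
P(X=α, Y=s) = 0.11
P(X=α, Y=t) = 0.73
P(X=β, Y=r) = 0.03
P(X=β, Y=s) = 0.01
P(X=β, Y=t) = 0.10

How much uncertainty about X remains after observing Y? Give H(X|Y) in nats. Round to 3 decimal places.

Marginals: p(X) = (0.8600, 0.1400), p(Y) = (0.0500, 0.1200, 0.8300).
H(X|Y) = Σ p(Y) · H(X|Y=·).
  Y=r: p=0.0500, H(X|Y=r) = 0.6730
  Y=s: p=0.1200, H(X|Y=s) = 0.2868
  Y=t: p=0.8300, H(X|Y=t) = 0.3679
Weighted sum = 0.373 nats.

0.373 nats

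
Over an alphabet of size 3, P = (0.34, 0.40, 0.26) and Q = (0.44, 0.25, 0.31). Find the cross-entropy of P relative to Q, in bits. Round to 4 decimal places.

1.6420 bits

H(P,Q) = −Σ p·log₂ q.
  −0.34·log₂(0.44) = 0.40270
  −0.40·log₂(0.25) = 0.80000
  −0.26·log₂(0.31) = 0.43931
H(P,Q) = 1.6420 bits.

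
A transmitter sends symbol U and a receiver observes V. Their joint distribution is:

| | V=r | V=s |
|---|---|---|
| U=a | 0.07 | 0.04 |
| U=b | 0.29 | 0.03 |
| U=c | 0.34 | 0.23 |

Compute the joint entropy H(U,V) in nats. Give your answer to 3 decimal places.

1.484 nats

H(U,V) = −Σ p(x,y)·ln p(x,y) over all 6 cells.
  cell (a,r): −0.07·ln0.07 = 0.1861
  cell (a,s): −0.04·ln0.04 = 0.1288
  cell (b,r): −0.29·ln0.29 = 0.3590
  cell (b,s): −0.03·ln0.03 = 0.1052
  cell (c,r): −0.34·ln0.34 = 0.3668
  cell (c,s): −0.23·ln0.23 = 0.3380
Sum = 1.484 nats.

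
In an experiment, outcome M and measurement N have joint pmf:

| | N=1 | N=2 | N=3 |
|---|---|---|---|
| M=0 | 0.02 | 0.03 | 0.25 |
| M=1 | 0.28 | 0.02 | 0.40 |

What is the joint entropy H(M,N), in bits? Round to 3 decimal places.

H(M,N) = −Σ p(x,y)·log₂ p(x,y) over all 6 cells.
  cell (0,1): −0.02·log₂0.02 = 0.1129
  cell (0,2): −0.03·log₂0.03 = 0.1518
  cell (0,3): −0.25·log₂0.25 = 0.5000
  cell (1,1): −0.28·log₂0.28 = 0.5142
  cell (1,2): −0.02·log₂0.02 = 0.1129
  cell (1,3): −0.40·log₂0.40 = 0.5288
Sum = 1.921 bits.

1.921 bits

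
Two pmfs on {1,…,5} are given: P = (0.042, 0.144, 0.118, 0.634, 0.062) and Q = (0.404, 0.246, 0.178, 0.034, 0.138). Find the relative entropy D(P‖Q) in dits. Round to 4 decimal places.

D(P‖Q) = Σ p·log₁₀(p/q).
  0.042·log₁₀(0.042/0.404) = -0.04129
  0.144·log₁₀(0.144/0.246) = -0.03349
  0.118·log₁₀(0.118/0.178) = -0.02107
  0.634·log₁₀(0.634/0.034) = 0.80557
  0.062·log₁₀(0.062/0.138) = -0.02154
D(P‖Q) = 0.6882 dits.

0.6882 dits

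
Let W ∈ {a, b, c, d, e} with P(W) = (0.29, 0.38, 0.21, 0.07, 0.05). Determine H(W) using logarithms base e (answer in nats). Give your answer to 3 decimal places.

1.390 nats

H(W) = −Σ p·ln p.
  −(0.29)·ln(0.29) = 0.3590
  −(0.38)·ln(0.38) = 0.3677
  −(0.21)·ln(0.21) = 0.3277
  −(0.07)·ln(0.07) = 0.1861
  −(0.05)·ln(0.05) = 0.1498
Sum: 0.3590 + 0.3677 + 0.3277 + 0.1861 + 0.1498 = 1.390 nats.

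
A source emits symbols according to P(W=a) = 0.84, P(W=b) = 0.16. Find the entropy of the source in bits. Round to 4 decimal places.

0.6343 bits

H(W) = −Σ p·log₂ p.
  −(0.84)·log₂(0.84) = 0.21129
  −(0.16)·log₂(0.16) = 0.42302
Sum: 0.21129 + 0.42302 = 0.6343 bits.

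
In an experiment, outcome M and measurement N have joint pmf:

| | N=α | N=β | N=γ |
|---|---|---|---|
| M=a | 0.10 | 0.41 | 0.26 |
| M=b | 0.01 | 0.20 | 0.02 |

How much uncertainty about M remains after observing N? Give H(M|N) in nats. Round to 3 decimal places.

Marginals: p(M) = (0.7700, 0.2300), p(N) = (0.1100, 0.6100, 0.2800).
H(M|N) = Σ p(N) · H(M|N=·).
  N=α: p=0.1100, H(M|N=α) = 0.3046
  N=β: p=0.6100, H(M|N=β) = 0.6327
  N=γ: p=0.2800, H(M|N=γ) = 0.2573
Weighted sum = 0.491 nats.

0.491 nats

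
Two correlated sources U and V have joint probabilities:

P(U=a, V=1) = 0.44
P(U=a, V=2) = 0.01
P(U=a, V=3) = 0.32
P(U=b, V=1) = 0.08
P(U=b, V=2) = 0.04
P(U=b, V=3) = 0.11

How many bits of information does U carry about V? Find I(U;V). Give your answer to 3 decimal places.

0.067 bits

Marginals: p(U) = (0.7700, 0.2300), p(V) = (0.5200, 0.0500, 0.4300).
I(U;V) = H(U) + H(V) − H(U,V).
H(U) = 0.7780, H(V) = 1.2302, H(U,V) = 1.9412.
I(U;V) = 0.7780 + 1.2302 − 1.9412 = 0.067 bits.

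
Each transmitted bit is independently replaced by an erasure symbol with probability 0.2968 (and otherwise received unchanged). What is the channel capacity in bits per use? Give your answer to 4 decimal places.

Binary erasure channel: capacity C = 1 − ε.
C = 1 − 0.2968 = 0.7032 bits per channel use.

0.7032 bits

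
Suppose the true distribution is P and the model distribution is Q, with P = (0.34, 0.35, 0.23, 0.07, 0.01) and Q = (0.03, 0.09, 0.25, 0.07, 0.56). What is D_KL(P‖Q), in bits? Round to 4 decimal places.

D(P‖Q) = Σ p·log₂(p/q).
  0.34·log₂(0.34/0.03) = 1.19085
  0.35·log₂(0.35/0.09) = 0.68578
  0.23·log₂(0.23/0.25) = -0.02767
  0.07·log₂(0.07/0.07) = 0.00000
  0.01·log₂(0.01/0.56) = -0.05807
D(P‖Q) = 1.7909 bits.

1.7909 bits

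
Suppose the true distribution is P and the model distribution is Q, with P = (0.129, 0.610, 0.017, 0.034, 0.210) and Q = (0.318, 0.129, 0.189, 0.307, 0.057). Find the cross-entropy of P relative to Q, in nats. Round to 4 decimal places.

H(P,Q) = −Σ p·ln q.
  −0.129·ln(0.318) = 0.14780
  −0.610·ln(0.129) = 1.24925
  −0.017·ln(0.189) = 0.02832
  −0.034·ln(0.307) = 0.04015
  −0.210·ln(0.057) = 0.60159
H(P,Q) = 2.0671 nats.

2.0671 nats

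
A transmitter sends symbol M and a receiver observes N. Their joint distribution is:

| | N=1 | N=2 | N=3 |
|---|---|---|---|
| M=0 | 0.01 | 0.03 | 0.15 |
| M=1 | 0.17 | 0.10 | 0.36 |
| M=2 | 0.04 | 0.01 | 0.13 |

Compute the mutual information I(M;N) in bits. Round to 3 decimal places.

0.049 bits

Marginals: p(M) = (0.1900, 0.6300, 0.1800), p(N) = (0.2200, 0.1400, 0.6400).
I(M;N) = H(M) + H(N) − H(M,N).
H(M) = 1.3205, H(N) = 1.2898, H(M,N) = 2.5610.
I(M;N) = 1.3205 + 1.2898 − 2.5610 = 0.049 bits.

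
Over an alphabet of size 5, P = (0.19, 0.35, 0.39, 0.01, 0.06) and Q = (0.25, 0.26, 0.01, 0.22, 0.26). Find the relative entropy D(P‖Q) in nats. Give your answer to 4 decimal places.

D(P‖Q) = Σ p·ln(p/q).
  0.19·ln(0.19/0.25) = -0.05214
  0.35·ln(0.35/0.26) = 0.10404
  0.39·ln(0.39/0.01) = 1.42879
  0.01·ln(0.01/0.22) = -0.03091
  0.06·ln(0.06/0.26) = -0.08798
D(P‖Q) = 1.3618 nats.

1.3618 nats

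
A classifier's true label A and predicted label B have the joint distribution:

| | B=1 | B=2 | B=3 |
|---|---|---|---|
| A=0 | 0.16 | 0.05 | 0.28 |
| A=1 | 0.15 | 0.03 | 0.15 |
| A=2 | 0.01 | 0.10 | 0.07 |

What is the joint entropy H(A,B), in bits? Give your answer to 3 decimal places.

H(A,B) = −Σ p(x,y)·log₂ p(x,y) over all 9 cells.
  cell (0,1): −0.16·log₂0.16 = 0.4230
  cell (0,2): −0.05·log₂0.05 = 0.2161
  cell (0,3): −0.28·log₂0.28 = 0.5142
  cell (1,1): −0.15·log₂0.15 = 0.4105
  cell (1,2): −0.03·log₂0.03 = 0.1518
  cell (1,3): −0.15·log₂0.15 = 0.4105
  cell (2,1): −0.01·log₂0.01 = 0.0664
  cell (2,2): −0.10·log₂0.10 = 0.3322
  cell (2,3): −0.07·log₂0.07 = 0.2686
Sum = 2.793 bits.

2.793 bits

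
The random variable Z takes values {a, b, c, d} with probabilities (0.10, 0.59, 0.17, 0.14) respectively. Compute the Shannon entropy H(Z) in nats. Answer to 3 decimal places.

H(Z) = −Σ p·ln p.
  −(0.10)·ln(0.10) = 0.2303
  −(0.59)·ln(0.59) = 0.3113
  −(0.17)·ln(0.17) = 0.3012
  −(0.14)·ln(0.14) = 0.2753
Sum: 0.2303 + 0.3113 + 0.3012 + 0.2753 = 1.118 nats.

1.118 nats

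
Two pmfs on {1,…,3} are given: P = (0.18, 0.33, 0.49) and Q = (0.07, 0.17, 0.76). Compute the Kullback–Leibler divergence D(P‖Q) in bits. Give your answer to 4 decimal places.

D(P‖Q) = Σ p·log₂(p/q).
  0.18·log₂(0.18/0.07) = 0.24526
  0.33·log₂(0.33/0.17) = 0.31579
  0.49·log₂(0.49/0.76) = -0.31028
D(P‖Q) = 0.2508 bits.

0.2508 bits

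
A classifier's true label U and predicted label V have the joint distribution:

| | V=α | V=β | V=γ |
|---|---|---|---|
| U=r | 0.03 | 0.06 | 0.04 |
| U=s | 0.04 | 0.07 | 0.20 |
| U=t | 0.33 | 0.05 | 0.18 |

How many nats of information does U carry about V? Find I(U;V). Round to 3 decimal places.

0.129 nats

Marginals: p(U) = (0.1300, 0.3100, 0.5600), p(V) = (0.4000, 0.1800, 0.4200).
I(U;V) = H(U) + H(V) − H(U,V).
H(U) = 0.9530, H(V) = 1.0395, H(U,V) = 1.8639.
I(U;V) = 0.9530 + 1.0395 − 1.8639 = 0.129 nats.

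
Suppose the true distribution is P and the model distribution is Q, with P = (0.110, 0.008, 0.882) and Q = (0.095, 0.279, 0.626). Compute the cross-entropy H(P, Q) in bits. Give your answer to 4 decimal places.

H(P,Q) = −Σ p·log₂ q.
  −0.110·log₂(0.095) = 0.37355
  −0.008·log₂(0.279) = 0.01473
  −0.882·log₂(0.626) = 0.59603
H(P,Q) = 0.9843 bits.

0.9843 bits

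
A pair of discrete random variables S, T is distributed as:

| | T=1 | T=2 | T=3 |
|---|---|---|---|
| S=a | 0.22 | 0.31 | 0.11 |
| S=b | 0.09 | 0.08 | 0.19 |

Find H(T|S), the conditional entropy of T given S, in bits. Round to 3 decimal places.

Marginals: p(S) = (0.6400, 0.3600), p(T) = (0.3100, 0.3900, 0.3000).
H(T|S) = Σ p(S) · H(T|S=·).
  S=a: p=0.6400, H(T|S=a) = 1.4728
  S=b: p=0.3600, H(T|S=b) = 1.4688
Weighted sum = 1.471 bits.

1.471 bits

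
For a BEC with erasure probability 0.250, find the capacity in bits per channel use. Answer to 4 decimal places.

0.7500 bits

Binary erasure channel: capacity C = 1 − ε.
C = 1 − 0.250 = 0.7500 bits per channel use.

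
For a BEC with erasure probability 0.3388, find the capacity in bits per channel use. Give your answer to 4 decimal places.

0.6612 bits

Binary erasure channel: capacity C = 1 − ε.
C = 1 − 0.3388 = 0.6612 bits per channel use.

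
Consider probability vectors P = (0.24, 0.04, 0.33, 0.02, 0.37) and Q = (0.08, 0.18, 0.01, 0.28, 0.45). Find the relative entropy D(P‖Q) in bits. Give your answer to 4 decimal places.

1.7776 bits

D(P‖Q) = Σ p·log₂(p/q).
  0.24·log₂(0.24/0.08) = 0.38039
  0.04·log₂(0.04/0.18) = -0.08680
  0.33·log₂(0.33/0.01) = 1.66465
  0.02·log₂(0.02/0.28) = -0.07615
  0.37·log₂(0.37/0.45) = -0.10449
D(P‖Q) = 1.7776 bits.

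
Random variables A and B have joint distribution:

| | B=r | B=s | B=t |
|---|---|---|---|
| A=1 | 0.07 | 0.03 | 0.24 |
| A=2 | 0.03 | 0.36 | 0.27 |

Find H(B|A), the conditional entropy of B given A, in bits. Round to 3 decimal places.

1.182 bits

Chain rule: H(B|A) = H(A,B) − H(A).
Marginals: p(A) = (0.3400, 0.6600), p(B) = (0.1000, 0.3900, 0.5100).
H(A,B) = 2.1069 bits; H(A) = 0.9248 bits.
H(B|A) = 2.1069 − 0.9248 = 1.182 bits.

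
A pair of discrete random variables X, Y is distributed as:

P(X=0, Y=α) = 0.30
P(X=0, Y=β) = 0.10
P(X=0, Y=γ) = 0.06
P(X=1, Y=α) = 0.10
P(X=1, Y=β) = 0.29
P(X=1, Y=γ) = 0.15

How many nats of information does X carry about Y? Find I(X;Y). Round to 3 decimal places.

Marginals: p(X) = (0.4600, 0.5400), p(Y) = (0.4000, 0.3900, 0.2100).
I(X;Y) = Σ p(x,y)·ln[p(x,y)/(p(x)p(y))].
  (0,α): 0.30·ln(1.6304) = 0.1467
  (0,β): 0.10·ln(0.5574) = -0.0584
  (0,γ): 0.06·ln(0.6211) = -0.0286
  (1,α): 0.10·ln(0.4630) = -0.0770
  (1,β): 0.29·ln(1.3770) = 0.0928
  (1,γ): 0.15·ln(1.3228) = 0.0420
Sum = 0.117 nats.

0.117 nats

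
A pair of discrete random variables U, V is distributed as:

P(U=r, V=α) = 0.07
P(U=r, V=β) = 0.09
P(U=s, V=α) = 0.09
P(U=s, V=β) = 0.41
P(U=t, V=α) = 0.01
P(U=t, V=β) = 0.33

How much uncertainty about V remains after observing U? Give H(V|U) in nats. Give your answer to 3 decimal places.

0.390 nats

Chain rule: H(V|U) = H(U,V) − H(U).
Marginals: p(U) = (0.1600, 0.5000, 0.3400), p(V) = (0.1700, 0.8300).
H(U,V) = 1.3970 nats; H(U) = 1.0066 nats.
H(V|U) = 1.3970 − 1.0066 = 0.390 nats.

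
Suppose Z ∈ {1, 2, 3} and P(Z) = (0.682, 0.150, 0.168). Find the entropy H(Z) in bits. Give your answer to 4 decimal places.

H(Z) = −Σ p·log₂ p.
  −(0.682)·log₂(0.682) = 0.37657
  −(0.150)·log₂(0.150) = 0.41054
  −(0.168)·log₂(0.168) = 0.43234
Sum: 0.37657 + 0.41054 + 0.43234 = 1.2195 bits.

1.2195 bits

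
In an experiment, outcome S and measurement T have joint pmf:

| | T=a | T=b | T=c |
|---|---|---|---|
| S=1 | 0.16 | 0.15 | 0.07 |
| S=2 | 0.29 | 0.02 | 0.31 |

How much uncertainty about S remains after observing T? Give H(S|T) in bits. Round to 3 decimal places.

0.773 bits

Marginals: p(S) = (0.3800, 0.6200), p(T) = (0.4500, 0.1700, 0.3800).
H(S|T) = Σ p(T) · H(S|T=·).
  T=a: p=0.4500, H(S|T=a) = 0.9389
  T=b: p=0.1700, H(S|T=b) = 0.5226
  T=c: p=0.3800, H(S|T=c) = 0.6892
Weighted sum = 0.773 bits.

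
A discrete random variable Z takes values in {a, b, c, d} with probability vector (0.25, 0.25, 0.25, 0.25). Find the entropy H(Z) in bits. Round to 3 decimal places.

H(Z) = −Σ p·log₂ p.
  −(0.25)·log₂(0.25) = 0.5000
  −(0.25)·log₂(0.25) = 0.5000
  −(0.25)·log₂(0.25) = 0.5000
  −(0.25)·log₂(0.25) = 0.5000
Sum: 0.5000 + 0.5000 + 0.5000 + 0.5000 = 2.000 bits.

2.000 bits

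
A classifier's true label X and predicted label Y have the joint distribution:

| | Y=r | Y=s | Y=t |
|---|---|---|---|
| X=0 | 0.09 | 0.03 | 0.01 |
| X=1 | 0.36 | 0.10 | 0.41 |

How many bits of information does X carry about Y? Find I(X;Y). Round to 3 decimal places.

Marginals: p(X) = (0.1300, 0.8700), p(Y) = (0.4500, 0.1300, 0.4200).
I(X;Y) = H(X) + H(Y) − H(X,Y).
H(X) = 0.5574, H(Y) = 1.4267, H(X,Y) = 1.9211.
I(X;Y) = 0.5574 + 1.4267 − 1.9211 = 0.063 bits.

0.063 bits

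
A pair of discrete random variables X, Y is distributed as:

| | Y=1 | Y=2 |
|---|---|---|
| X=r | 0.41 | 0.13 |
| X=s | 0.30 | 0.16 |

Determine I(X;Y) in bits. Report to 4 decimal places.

Marginals: p(X) = (0.5400, 0.4600), p(Y) = (0.7100, 0.2900).
I(X;Y) = Σ p(x,y)·log₂[p(x,y)/(p(x)p(y))].
  (r,1): 0.41·log₂(1.0694) = 0.03968
  (r,2): 0.13·log₂(0.8301) = -0.03491
  (s,1): 0.30·log₂(0.9186) = -0.03677
  (s,2): 0.16·log₂(1.1994) = 0.04197
Sum = 0.0100 bits.

0.0100 bits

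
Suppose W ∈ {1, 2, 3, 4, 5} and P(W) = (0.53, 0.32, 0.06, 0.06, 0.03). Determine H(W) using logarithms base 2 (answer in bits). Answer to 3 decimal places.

1.650 bits

H(W) = −Σ p·log₂ p.
  −(0.53)·log₂(0.53) = 0.4854
  −(0.32)·log₂(0.32) = 0.5260
  −(0.06)·log₂(0.06) = 0.2435
  −(0.06)·log₂(0.06) = 0.2435
  −(0.03)·log₂(0.03) = 0.1518
Sum: 0.4854 + 0.5260 + 0.2435 + 0.2435 + 0.1518 = 1.650 bits.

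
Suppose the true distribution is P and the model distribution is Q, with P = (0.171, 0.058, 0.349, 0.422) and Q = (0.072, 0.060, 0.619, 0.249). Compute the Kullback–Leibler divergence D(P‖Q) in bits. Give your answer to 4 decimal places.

D(P‖Q) = Σ p·log₂(p/q).
  0.171·log₂(0.171/0.072) = 0.21340
  0.058·log₂(0.058/0.060) = -0.00284
  0.349·log₂(0.349/0.619) = -0.28852
  0.422·log₂(0.422/0.249) = 0.32118
D(P‖Q) = 0.2432 bits.

0.2432 bits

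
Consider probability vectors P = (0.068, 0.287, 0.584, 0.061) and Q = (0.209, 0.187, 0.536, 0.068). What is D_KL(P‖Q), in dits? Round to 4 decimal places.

0.0391 dits

D(P‖Q) = Σ p·log₁₀(p/q).
  0.068·log₁₀(0.068/0.209) = -0.03316
  0.287·log₁₀(0.287/0.187) = 0.05339
  0.584·log₁₀(0.584/0.536) = 0.02175
  0.061·log₁₀(0.061/0.068) = -0.00288
D(P‖Q) = 0.0391 dits.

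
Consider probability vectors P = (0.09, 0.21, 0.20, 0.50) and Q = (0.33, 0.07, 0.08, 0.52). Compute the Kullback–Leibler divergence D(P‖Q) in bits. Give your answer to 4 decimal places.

D(P‖Q) = Σ p·log₂(p/q).
  0.09·log₂(0.09/0.33) = -0.16870
  0.21·log₂(0.21/0.07) = 0.33284
  0.20·log₂(0.20/0.08) = 0.26439
  0.50·log₂(0.50/0.52) = -0.02829
D(P‖Q) = 0.4002 bits.

0.4002 bits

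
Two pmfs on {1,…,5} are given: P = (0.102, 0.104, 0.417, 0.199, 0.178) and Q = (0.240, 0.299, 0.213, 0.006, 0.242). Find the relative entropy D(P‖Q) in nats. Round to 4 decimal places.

D(P‖Q) = Σ p·ln(p/q).
  0.102·ln(0.102/0.240) = -0.08728
  0.104·ln(0.104/0.299) = -0.10983
  0.417·ln(0.417/0.213) = 0.28014
  0.199·ln(0.199/0.006) = 0.69681
  0.178·ln(0.178/0.242) = -0.05467
D(P‖Q) = 0.7252 nats.

0.7252 nats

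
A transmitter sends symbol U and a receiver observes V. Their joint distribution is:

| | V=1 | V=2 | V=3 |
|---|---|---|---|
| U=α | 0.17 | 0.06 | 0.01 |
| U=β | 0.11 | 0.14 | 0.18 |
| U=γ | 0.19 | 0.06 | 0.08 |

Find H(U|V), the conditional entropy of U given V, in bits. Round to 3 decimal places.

Chain rule: H(U|V) = H(U,V) − H(V).
Marginals: p(U) = (0.2400, 0.4300, 0.3300), p(V) = (0.4700, 0.2600, 0.2700).
H(U,V) = 2.9275 bits; H(V) = 1.5273 bits.
H(U|V) = 2.9275 − 1.5273 = 1.400 bits.

1.400 bits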